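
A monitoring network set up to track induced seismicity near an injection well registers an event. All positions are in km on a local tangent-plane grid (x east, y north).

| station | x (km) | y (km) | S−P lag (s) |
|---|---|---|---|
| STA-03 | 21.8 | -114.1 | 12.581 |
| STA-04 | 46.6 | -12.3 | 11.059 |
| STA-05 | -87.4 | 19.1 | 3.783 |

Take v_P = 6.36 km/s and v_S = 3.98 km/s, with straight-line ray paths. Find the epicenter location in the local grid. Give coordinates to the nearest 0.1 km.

-70.9 km east, -17.6 km north

Distance from S−P lag: d = Δt · v_P v_S / (v_P − v_S) = Δt · (6.36·3.98)/(6.36−3.98) ≈ 10.6356·Δt.
So d_STA-03 = 133.81, d_STA-04 = 117.62, d_STA-05 = 40.23 km.
Circle about each station: (x − 21.8)² + (y + 114.1)² = 133.81²; (x − 46.6)² + (y + 12.3)² = 117.62²; (x + 87.4)² + (y − 19.1)² = 40.23².
Subtracting the STA-03 equation from the STA-04 and STA-05 equations removes the quadratic terms:
49.6 x + 203.6 y = -7100.55
-218.4 x + 266.4 y = 10796.18
Solving the 2×2 system: x ≈ -70.9, y ≈ -17.6 km.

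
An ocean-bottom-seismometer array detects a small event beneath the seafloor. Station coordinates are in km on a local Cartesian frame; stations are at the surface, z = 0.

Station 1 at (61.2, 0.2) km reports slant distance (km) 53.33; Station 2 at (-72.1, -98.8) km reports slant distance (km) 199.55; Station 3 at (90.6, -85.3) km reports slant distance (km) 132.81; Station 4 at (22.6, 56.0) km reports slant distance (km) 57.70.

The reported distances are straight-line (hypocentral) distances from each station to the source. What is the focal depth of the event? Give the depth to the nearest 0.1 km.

Each station gives a sphere (x−x_i)² + (y−y_i)² + z² = d_i² (stations at z=0).
Subtracting the Station 1 sphere from Station 2 and Station 3: z² cancels, leaving linear equations in x and y:
-266.6 x − 198.0 y = -25761.74
58.8 x − 171.0 y = -3055.44
Solving: x ≈ 66.403, y ≈ 40.701 km (keep extra digits for the depth step; rounded: 66.4, 40.7).
Then from the Station 1 sphere: z² = 53.33² − (x − 61.2)² − (y − 0.2)² with x = 66.403, y = 40.701, so z ≈ 34.303 ≈ 34.3 km.

depth ≈ 34.3 km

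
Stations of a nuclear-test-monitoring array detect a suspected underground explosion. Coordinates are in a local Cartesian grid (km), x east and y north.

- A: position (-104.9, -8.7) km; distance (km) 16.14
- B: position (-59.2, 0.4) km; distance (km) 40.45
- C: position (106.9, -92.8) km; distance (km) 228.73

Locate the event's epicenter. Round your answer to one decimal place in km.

Circle about each station: (x + 104.9)² + (y + 8.7)² = 16.14²; (x + 59.2)² + (y − 0.4)² = 40.45²; (x − 106.9)² + (y + 92.8)² = 228.73².
Subtracting the A equation from the B and C equations removes the quadratic terms:
91.4 x + 18.2 y = -8950.60
423.6 x − 168.2 y = -43097.16
Solving the 2×2 system: x ≈ -99.2, y ≈ 6.4 km.

(-99.2, 6.4)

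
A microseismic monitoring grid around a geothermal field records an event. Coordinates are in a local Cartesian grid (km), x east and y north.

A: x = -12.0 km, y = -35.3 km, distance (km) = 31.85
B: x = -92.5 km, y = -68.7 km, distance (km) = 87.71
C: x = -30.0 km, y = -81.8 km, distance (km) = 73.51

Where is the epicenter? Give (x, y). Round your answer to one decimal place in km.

Circle about each station: (x + 12.0)² + (y + 35.3)² = 31.85²; (x + 92.5)² + (y + 68.7)² = 87.71²; (x + 30.0)² + (y + 81.8)² = 73.51².
Subtracting pairs of circle equations eliminates x²+y² and gives linear equations (the radical axes):
-161.0 x − 66.8 y = 5207.23
-36.0 x − 93.0 y = 1811.85
Solving the 2×2 system: x ≈ -28.9, y ≈ -8.3 km.

-28.9 km east, -8.3 km north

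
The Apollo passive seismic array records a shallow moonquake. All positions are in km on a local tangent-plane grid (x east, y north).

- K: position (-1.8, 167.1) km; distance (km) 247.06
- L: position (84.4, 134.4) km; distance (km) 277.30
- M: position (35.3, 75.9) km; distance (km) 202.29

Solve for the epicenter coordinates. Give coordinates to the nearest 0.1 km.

Circle about each station: (x + 1.8)² + (y − 167.1)² = 247.06²; (x − 84.4)² + (y − 134.4)² = 277.30²; (x − 35.3)² + (y − 75.9)² = 202.29².
Subtracting the K equation from the L and M equations removes the quadratic terms:
172.4 x − 65.4 y = -18595.58
74.2 x − 182.4 y = -801.35
Solving the 2×2 system: x ≈ -125.6, y ≈ -46.7 km.

x ≈ -125.6 km, y ≈ -46.7 km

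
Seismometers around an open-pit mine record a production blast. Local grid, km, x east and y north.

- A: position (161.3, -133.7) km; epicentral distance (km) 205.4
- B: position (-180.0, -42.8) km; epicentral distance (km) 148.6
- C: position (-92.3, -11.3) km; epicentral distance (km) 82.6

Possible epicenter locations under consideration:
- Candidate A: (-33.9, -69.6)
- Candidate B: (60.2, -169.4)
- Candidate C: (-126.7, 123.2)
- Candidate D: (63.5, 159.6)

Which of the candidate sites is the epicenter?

Candidate A

For each candidate, compare |candidate − station| to the reported distance:
Candidate A: residuals A 0.1, B 0.1, C 0.1 → max 0.1 km
Candidate B: residuals A 98.2, B 122.9, C 137.1 → max 137.1 km
Candidate C: residuals A 180.5, B 25.7, C 56.2 → max 180.5 km
Candidate D: residuals A 103.8, B 168.0, C 148.7 → max 168.0 km
Only Candidate A has all residuals ≈ 0.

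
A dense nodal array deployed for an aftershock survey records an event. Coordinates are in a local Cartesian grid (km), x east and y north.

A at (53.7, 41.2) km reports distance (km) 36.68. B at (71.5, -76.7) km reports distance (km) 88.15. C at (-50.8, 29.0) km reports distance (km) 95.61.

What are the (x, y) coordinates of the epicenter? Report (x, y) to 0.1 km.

x ≈ 42.1 km, y ≈ 6.4 km

Circle about each station: (x − 53.7)² + (y − 41.2)² = 36.68²; (x − 71.5)² + (y + 76.7)² = 88.15²; (x + 50.8)² + (y − 29.0)² = 95.61².
Subtracting pairs of circle equations eliminates x²+y² and gives linear equations (the radical axes):
35.6 x − 235.8 y = -10.99
-209.0 x − 24.4 y = -8955.34
Solving the 2×2 system: x ≈ 42.1, y ≈ 6.4 km.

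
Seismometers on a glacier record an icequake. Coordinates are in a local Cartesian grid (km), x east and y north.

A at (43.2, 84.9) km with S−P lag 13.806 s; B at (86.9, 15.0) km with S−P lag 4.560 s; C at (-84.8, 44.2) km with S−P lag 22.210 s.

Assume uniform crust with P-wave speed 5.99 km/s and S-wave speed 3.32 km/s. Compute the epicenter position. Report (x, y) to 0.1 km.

69.9 km east, -14.4 km north

Distance from S−P lag: d = Δt · v_P v_S / (v_P − v_S) = Δt · (5.99·3.32)/(5.99−3.32) ≈ 7.4482·Δt.
So d_A = 102.83, d_B = 33.96, d_C = 165.43 km.
Circle about each station: (x − 43.2)² + (y − 84.9)² = 102.83²; (x − 86.9)² + (y − 15.0)² = 33.96²; (x + 84.8)² + (y − 44.2)² = 165.43².
Subtracting pairs of circle equations eliminates x²+y² and gives linear equations (the radical axes):
87.4 x − 139.8 y = 8123.09
-256.0 x − 81.4 y = -16722.65
Solving the 2×2 system: x ≈ 69.9, y ≈ -14.4 km.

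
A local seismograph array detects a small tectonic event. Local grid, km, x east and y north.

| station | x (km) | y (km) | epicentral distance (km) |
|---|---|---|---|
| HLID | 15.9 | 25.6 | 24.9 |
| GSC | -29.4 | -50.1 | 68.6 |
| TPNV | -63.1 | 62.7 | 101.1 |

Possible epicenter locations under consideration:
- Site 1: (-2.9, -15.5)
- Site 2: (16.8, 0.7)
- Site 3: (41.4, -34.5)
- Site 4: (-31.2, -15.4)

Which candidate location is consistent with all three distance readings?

Site 2

For each candidate, compare |candidate − station| to the reported distance:
Site 1: residuals HLID 20.3, GSC 25.0, TPNV 2.4 → max 25.0 km
Site 2: residuals HLID 0.0, GSC 0.1, TPNV 0.0 → max 0.1 km
Site 3: residuals HLID 40.4, GSC 3.9, TPNV 41.6 → max 41.6 km
Site 4: residuals HLID 37.5, GSC 33.9, TPNV 16.7 → max 37.5 km
Only Site 2 has all residuals ≈ 0.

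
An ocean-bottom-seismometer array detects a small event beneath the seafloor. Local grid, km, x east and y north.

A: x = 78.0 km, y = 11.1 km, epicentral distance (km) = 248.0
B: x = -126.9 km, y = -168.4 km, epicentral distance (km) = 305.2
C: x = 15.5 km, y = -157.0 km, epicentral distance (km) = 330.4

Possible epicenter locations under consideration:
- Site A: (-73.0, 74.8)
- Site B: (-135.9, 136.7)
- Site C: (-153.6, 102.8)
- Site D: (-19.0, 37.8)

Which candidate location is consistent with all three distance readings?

Site B

For each candidate, compare |candidate − station| to the reported distance:
Site A: residuals A 84.1, B 56.1, C 82.3 → max 84.1 km
Site B: residuals A 0.0, B 0.0, C 0.0 → max 0.0 km
Site C: residuals A 1.1, B 32.7, C 20.4 → max 32.7 km
Site D: residuals A 147.4, B 72.5, C 132.6 → max 147.4 km
Only Site B has all residuals ≈ 0.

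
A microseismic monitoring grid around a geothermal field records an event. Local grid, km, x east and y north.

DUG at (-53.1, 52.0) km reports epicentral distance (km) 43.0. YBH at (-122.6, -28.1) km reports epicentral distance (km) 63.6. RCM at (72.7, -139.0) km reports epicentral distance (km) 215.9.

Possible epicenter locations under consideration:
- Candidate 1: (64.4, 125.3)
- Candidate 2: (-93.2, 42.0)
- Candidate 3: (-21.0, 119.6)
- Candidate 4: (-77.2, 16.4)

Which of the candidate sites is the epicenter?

Candidate 4

For each candidate, compare |candidate − station| to the reported distance:
Candidate 1: residuals DUG 95.5, YBH 178.3, RCM 48.5 → max 178.3 km
Candidate 2: residuals DUG 1.7, YBH 12.4, RCM 29.6 → max 29.6 km
Candidate 3: residuals DUG 31.8, YBH 115.7, RCM 59.2 → max 115.7 km
Candidate 4: residuals DUG 0.0, YBH 0.0, RCM 0.0 → max 0.0 km
Only Candidate 4 has all residuals ≈ 0.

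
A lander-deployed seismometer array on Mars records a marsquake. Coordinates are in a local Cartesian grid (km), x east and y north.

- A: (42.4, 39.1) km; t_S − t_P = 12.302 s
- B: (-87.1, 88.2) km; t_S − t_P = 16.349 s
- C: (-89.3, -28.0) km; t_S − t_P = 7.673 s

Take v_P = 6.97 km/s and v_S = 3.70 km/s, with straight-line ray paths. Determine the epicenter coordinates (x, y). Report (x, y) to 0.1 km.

Distance from S−P lag: d = Δt · v_P v_S / (v_P − v_S) = Δt · (6.97·3.70)/(6.97−3.70) ≈ 7.8865·Δt.
So d_A = 97.02, d_B = 128.94, d_C = 60.51 km.
Circle about each station: (x − 42.4)² + (y − 39.1)² = 97.02²; (x + 87.1)² + (y − 88.2)² = 128.94²; (x + 89.3)² + (y + 28.0)² = 60.51².
Subtracting the A equation from the B and C equations removes the quadratic terms:
-259.0 x + 98.2 y = 4826.44
-263.4 x − 134.2 y = 11183.34
Solving the 2×2 system: x ≈ -28.8, y ≈ -26.8 km.
Check against A (with the unrounded x, y): √((x − 42.4)²+(y − 39.1)²) = 97.02 ≈ 97.02 km. ✓

x ≈ -28.8 km, y ≈ -26.8 km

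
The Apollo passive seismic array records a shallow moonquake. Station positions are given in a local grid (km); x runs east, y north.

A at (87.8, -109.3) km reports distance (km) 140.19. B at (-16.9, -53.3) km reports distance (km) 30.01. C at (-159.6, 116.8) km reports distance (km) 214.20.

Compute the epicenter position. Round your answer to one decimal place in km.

(-44.9, -64.1)

Circle about each station: (x − 87.8)² + (y + 109.3)² = 140.19²; (x + 16.9)² + (y + 53.3)² = 30.01²; (x + 159.6)² + (y − 116.8)² = 214.20².
Subtracting pairs of circle equations eliminates x²+y² and gives linear equations (the radical axes):
-209.4 x + 112.0 y = 2223.81
-494.8 x + 452.2 y = -6769.33
Solving the 2×2 system: x ≈ -44.9, y ≈ -64.1 km.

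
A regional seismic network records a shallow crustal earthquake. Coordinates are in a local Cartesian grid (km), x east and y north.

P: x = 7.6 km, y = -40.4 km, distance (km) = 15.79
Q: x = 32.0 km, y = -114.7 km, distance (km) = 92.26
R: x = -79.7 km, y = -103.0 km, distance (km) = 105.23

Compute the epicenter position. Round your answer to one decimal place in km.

-4.1 km east, -29.8 km north

Circle about each station: (x − 7.6)² + (y + 40.4)² = 15.79²; (x − 32.0)² + (y + 114.7)² = 92.26²; (x + 79.7)² + (y + 103.0)² = 105.23².
Subtracting the P equation from the Q and R equations removes the quadratic terms:
48.8 x − 148.6 y = 4227.59
-174.6 x − 125.2 y = 4447.14
Solving the 2×2 system: x ≈ -4.1, y ≈ -29.8 km.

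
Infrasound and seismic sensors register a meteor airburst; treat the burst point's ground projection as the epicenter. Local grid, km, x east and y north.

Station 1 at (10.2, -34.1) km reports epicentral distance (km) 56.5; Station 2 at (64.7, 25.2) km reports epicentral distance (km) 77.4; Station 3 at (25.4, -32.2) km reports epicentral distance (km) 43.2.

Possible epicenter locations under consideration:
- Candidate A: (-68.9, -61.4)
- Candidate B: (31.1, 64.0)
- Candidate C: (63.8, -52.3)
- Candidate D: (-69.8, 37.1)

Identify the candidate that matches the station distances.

For each candidate, compare |candidate − station| to the reported distance:
Candidate A: residuals Station 1 27.2, Station 2 81.8, Station 3 55.5 → max 81.8 km
Candidate B: residuals Station 1 43.8, Station 2 26.1, Station 3 53.2 → max 53.2 km
Candidate C: residuals Station 1 0.1, Station 2 0.1, Station 3 0.1 → max 0.1 km
Candidate D: residuals Station 1 50.6, Station 2 57.6, Station 3 74.6 → max 74.6 km
Only Candidate C has all residuals ≈ 0.

Candidate C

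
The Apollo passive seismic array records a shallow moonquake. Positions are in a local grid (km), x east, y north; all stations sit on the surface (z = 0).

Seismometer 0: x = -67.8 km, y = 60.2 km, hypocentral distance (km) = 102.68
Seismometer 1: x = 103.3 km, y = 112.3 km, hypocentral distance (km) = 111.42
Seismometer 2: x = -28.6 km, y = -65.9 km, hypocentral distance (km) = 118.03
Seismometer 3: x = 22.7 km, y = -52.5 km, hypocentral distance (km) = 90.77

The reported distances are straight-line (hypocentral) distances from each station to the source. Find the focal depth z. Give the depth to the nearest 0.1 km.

Each station gives a sphere (x−x_i)² + (y−y_i)² + z² = d_i² (stations at z=0).
Subtracting the Seismometer 0 sphere from Seismometer 1 and Seismometer 2: z² cancels, leaving linear equations in x and y:
342.2 x + 104.2 y = 13190.07
78.4 x − 252.2 y = -6448.01
Solving: x ≈ 28.100, y ≈ 34.302 km (keep extra digits for the depth step; rounded: 28.1, 34.3).
Then from the Seismometer 0 sphere: z² = 102.68² − (x + 67.8)² − (y − 60.2)² with x = 28.100, y = 34.302, so z ≈ 25.994 ≈ 26.0 km.
Check against Seismometer 3 (with the unrounded solution): distance 90.77 ≈ 90.77 km. ✓

depth ≈ 26.0 km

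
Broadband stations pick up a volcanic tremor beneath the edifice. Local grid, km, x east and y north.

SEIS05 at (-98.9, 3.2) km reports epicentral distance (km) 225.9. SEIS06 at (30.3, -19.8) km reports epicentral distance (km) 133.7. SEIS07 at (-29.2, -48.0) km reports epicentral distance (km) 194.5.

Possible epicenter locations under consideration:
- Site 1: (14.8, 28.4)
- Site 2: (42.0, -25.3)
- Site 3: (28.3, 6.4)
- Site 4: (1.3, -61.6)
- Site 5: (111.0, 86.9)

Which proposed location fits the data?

Site 5

For each candidate, compare |candidate − station| to the reported distance:
Site 1: residuals SEIS05 109.4, SEIS06 83.1, SEIS07 106.3 → max 109.4 km
Site 2: residuals SEIS05 82.1, SEIS06 120.8, SEIS07 119.8 → max 120.8 km
Site 3: residuals SEIS05 98.7, SEIS06 107.4, SEIS07 115.3 → max 115.3 km
Site 4: residuals SEIS05 106.6, SEIS06 82.8, SEIS07 161.1 → max 161.1 km
Site 5: residuals SEIS05 0.1, SEIS06 0.1, SEIS07 0.1 → max 0.1 km
Only Site 5 has all residuals ≈ 0.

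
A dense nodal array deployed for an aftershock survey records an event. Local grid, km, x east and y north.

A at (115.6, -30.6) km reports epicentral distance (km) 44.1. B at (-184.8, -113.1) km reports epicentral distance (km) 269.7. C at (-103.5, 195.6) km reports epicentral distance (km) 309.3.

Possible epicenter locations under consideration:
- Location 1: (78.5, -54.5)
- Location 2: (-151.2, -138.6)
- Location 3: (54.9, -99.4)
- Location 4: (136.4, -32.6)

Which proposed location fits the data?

For each candidate, compare |candidate − station| to the reported distance:
Location 1: residuals A 0.0, B 0.0, C 0.0 → max 0.0 km
Location 2: residuals A 243.7, B 227.5, C 28.3 → max 243.7 km
Location 3: residuals A 47.6, B 29.6, C 25.5 → max 47.6 km
Location 4: residuals A 23.2, B 61.4, C 21.8 → max 61.4 km
Only Location 1 has all residuals ≈ 0.

Location 1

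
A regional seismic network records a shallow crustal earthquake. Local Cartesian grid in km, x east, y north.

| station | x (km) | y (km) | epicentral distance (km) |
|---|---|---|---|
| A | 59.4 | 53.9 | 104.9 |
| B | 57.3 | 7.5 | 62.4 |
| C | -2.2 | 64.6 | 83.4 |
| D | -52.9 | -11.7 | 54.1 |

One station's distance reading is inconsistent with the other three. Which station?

A

Solve using three stations at a time. Using B, C, D (subtract circle equations pairwise → linear system) gives (x, y) ≈ (0.7, -18.7).
Distances from that point to each station vs reported:
  A: calculated 93.4 vs reported 104.9 → residual 11.5 km
  B: calculated 62.4 vs reported 62.4 → residual 0.0 km
  C: calculated 83.4 vs reported 83.4 → residual 0.0 km
  D: calculated 54.1 vs reported 54.1 → residual 0.0 km
B, C, D are mutually consistent (residuals ≈ 0); A is off by 11.5 km.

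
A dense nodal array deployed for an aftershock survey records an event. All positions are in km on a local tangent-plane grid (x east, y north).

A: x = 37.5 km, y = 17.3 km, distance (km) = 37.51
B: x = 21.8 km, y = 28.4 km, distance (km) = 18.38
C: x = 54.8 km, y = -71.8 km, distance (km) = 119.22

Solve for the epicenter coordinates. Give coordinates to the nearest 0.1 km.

x ≈ 5.4 km, y ≈ 36.7 km

Circle about each station: (x − 37.5)² + (y − 17.3)² = 37.51²; (x − 21.8)² + (y − 28.4)² = 18.38²; (x − 54.8)² + (y + 71.8)² = 119.22².
Subtracting the A equation from the B and C equations removes the quadratic terms:
-31.4 x + 22.2 y = 645.44
34.6 x − 178.2 y = -6353.67
Solving the 2×2 system: x ≈ 5.4, y ≈ 36.7 km.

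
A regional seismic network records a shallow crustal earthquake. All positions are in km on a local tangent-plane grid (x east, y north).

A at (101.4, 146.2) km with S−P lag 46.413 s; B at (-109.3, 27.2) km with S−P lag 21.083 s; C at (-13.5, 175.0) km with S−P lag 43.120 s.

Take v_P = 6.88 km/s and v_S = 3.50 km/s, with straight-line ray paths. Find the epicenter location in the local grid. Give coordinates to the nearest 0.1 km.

(-92.0, -122.0)

Distance from S−P lag: d = Δt · v_P v_S / (v_P − v_S) = Δt · (6.88·3.50)/(6.88−3.50) ≈ 7.1243·Δt.
So d_A = 330.66, d_B = 150.20, d_C = 307.20 km.
Circle about each station: (x − 101.4)² + (y − 146.2)² = 330.66²; (x + 109.3)² + (y − 27.2)² = 150.20²; (x + 13.5)² + (y − 175.0)² = 307.20².
Subtracting pairs of circle equations eliminates x²+y² and gives linear equations (the radical axes):
-421.4 x − 238.0 y = 67805.93
-229.8 x + 57.6 y = 14115.05
Solving the 2×2 system: x ≈ -92.0, y ≈ -122.0 km.
Check against A (with the unrounded x, y): √((x − 101.4)²+(y − 146.2)²) = 330.66 ≈ 330.66 km. ✓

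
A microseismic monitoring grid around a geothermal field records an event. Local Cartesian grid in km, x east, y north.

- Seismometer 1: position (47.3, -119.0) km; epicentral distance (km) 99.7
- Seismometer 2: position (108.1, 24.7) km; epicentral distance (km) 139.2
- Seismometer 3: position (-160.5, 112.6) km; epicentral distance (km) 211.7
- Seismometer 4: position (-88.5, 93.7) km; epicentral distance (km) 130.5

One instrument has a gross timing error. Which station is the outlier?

Seismometer 4

Solve using three stations at a time. Using Seismometer 1, Seismometer 2, Seismometer 3 (subtract circle equations pairwise → linear system) gives (x, y) ≈ (-14.7, -40.9).
Distances from that point to each station vs reported:
  Seismometer 1: calculated 99.7 vs reported 99.7 → residual 0.0 km
  Seismometer 2: calculated 139.2 vs reported 139.2 → residual 0.0 km
  Seismometer 3: calculated 211.7 vs reported 211.7 → residual 0.0 km
  Seismometer 4: calculated 153.5 vs reported 130.5 → residual 23.0 km
Seismometer 1, Seismometer 2, Seismometer 3 are mutually consistent (residuals ≈ 0); Seismometer 4 is off by 23.0 km.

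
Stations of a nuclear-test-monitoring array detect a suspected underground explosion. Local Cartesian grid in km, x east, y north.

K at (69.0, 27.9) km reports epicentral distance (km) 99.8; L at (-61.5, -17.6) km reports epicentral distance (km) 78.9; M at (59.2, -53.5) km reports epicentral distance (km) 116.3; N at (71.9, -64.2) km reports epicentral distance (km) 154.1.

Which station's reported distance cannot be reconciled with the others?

M

Solve using three stations at a time. Using K, L, N (subtract circle equations pairwise → linear system) gives (x, y) ≈ (-27.5, 53.6).
Distances from that point to each station vs reported:
  K: calculated 99.8 vs reported 99.8 → residual 0.0 km
  L: calculated 78.9 vs reported 78.9 → residual 0.0 km
  M: calculated 137.8 vs reported 116.3 → residual 21.5 km
  N: calculated 154.1 vs reported 154.1 → residual 0.0 km
K, L, N are mutually consistent (residuals ≈ 0); M is off by 21.5 km.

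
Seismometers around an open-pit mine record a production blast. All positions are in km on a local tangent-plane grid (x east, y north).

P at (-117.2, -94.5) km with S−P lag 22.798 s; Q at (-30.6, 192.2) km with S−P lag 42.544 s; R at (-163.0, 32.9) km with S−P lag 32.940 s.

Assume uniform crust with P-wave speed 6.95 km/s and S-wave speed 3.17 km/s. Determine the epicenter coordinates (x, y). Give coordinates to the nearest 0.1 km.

Distance from S−P lag: d = Δt · v_P v_S / (v_P − v_S) = Δt · (6.95·3.17)/(6.95−3.17) ≈ 5.8284·Δt.
So d_P = 132.88, d_Q = 247.97, d_R = 191.99 km.
Circle about each station: (x + 117.2)² + (y + 94.5)² = 132.88²; (x + 30.6)² + (y − 192.2)² = 247.97²; (x + 163.0)² + (y − 32.9)² = 191.99².
Subtracting the P equation from the Q and R equations removes the quadratic terms:
173.2 x + 573.4 y = -28620.92
-91.6 x + 254.8 y = -14217.75
Solving the 2×2 system: x ≈ 8.9, y ≈ -52.6 km.
Check against P (with the unrounded x, y): √((x + 117.2)²+(y + 94.5)²) = 132.87 ≈ 132.88 km. ✓

x ≈ 8.9 km, y ≈ -52.6 km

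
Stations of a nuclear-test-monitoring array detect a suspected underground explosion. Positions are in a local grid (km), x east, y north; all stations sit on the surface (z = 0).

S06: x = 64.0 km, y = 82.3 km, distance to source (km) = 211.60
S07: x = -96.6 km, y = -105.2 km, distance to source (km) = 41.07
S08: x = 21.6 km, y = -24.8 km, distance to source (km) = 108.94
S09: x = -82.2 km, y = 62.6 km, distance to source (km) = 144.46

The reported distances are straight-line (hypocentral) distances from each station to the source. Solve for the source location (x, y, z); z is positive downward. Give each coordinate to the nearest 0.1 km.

x ≈ -70.3 km, y ≈ -80.1 km, depth ≈ 19.1 km

Each station gives a sphere (x−x_i)² + (y−y_i)² + z² = d_i² (stations at z=0).
Subtracting the S06 sphere from S07 and S08: z² cancels, leaving linear equations in x and y:
-321.2 x − 375.0 y = 52617.13
-84.8 x − 214.2 y = 23118.95
Solving: x ≈ -70.295, y ≈ -80.102 km (keep extra digits for the depth step; rounded: -70.3, -80.1).
Then from the S06 sphere: z² = 211.60² − (x − 64.0)² − (y − 82.3)² with x = -70.295, y = -80.102, so z ≈ 19.105 ≈ 19.1 km.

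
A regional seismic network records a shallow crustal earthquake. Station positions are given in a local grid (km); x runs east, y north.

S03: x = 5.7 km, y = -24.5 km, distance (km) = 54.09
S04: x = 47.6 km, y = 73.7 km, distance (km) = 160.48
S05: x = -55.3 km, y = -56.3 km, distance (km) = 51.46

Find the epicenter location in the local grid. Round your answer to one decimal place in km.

Circle about each station: (x − 5.7)² + (y + 24.5)² = 54.09²; (x − 47.6)² + (y − 73.7)² = 160.48²; (x + 55.3)² + (y + 56.3)² = 51.46².
Subtracting the S03 equation from the S04 and S05 equations removes the quadratic terms:
83.8 x + 196.4 y = -15763.39
-122.0 x − 63.6 y = 5872.64
Solving the 2×2 system: x ≈ -8.1, y ≈ -76.8 km.

x ≈ -8.1 km, y ≈ -76.8 km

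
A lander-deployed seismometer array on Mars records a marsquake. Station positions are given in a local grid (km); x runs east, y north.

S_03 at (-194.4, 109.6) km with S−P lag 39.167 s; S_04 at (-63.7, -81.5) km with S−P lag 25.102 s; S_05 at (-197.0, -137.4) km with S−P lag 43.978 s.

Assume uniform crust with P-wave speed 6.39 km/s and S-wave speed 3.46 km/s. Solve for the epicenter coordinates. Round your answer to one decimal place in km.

90.0 km east, 29.2 km north

Distance from S−P lag: d = Δt · v_P v_S / (v_P − v_S) = Δt · (6.39·3.46)/(6.39−3.46) ≈ 7.5459·Δt.
So d_S_03 = 295.55, d_S_04 = 189.42, d_S_05 = 331.85 km.
Circle about each station: (x + 194.4)² + (y − 109.6)² = 295.55²; (x + 63.7)² + (y + 81.5)² = 189.42²; (x + 197.0)² + (y + 137.4)² = 331.85².
Subtracting pairs of circle equations eliminates x²+y² and gives linear equations (the radical axes):
261.4 x − 382.2 y = 12366.29
-5.2 x − 494.0 y = -14890.38
Solving the 2×2 system: x ≈ 90.0, y ≈ 29.2 km.
Check against S_03 (with the unrounded x, y): √((x + 194.4)²+(y − 109.6)²) = 295.54 ≈ 295.55 km. ✓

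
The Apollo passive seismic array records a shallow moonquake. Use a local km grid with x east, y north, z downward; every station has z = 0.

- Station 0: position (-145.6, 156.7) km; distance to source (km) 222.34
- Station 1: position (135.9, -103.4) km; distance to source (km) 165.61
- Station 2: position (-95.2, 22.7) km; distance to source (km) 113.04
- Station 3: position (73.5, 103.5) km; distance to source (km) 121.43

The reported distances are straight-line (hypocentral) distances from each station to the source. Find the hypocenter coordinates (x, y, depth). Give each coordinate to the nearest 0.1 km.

x ≈ 12.2 km, y ≈ 2.8 km, depth ≈ 29.1 km

Each station gives a sphere (x−x_i)² + (y−y_i)² + z² = d_i² (stations at z=0).
Subtracting the Station 0 sphere from Station 1 and Station 2: z² cancels, leaving linear equations in x and y:
563.0 x − 520.2 y = 5414.52
100.8 x − 268.0 y = 481.11
Solving: x ≈ 12.197, y ≈ 2.793 km (keep extra digits for the depth step; rounded: 12.2, 2.8).
Then from the Station 0 sphere: z² = 222.34² − (x + 145.6)² − (y − 156.7)² with x = 12.197, y = 2.793, so z ≈ 29.117 ≈ 29.1 km.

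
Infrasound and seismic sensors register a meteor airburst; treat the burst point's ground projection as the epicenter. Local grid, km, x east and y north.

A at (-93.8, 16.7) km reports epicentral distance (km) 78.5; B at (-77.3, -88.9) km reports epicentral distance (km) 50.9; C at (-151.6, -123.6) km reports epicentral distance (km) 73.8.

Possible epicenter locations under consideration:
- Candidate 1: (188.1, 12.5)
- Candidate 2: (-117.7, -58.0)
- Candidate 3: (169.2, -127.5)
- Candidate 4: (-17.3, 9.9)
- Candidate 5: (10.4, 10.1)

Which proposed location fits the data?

For each candidate, compare |candidate − station| to the reported distance:
Candidate 1: residuals A 203.4, B 233.2, C 292.1 → max 292.1 km
Candidate 2: residuals A 0.1, B 0.0, C 0.0 → max 0.1 km
Candidate 3: residuals A 221.4, B 198.6, C 247.0 → max 247.0 km
Candidate 4: residuals A 1.7, B 64.7, C 115.6 → max 115.6 km
Candidate 5: residuals A 25.9, B 81.4, C 136.2 → max 136.2 km
Only Candidate 2 has all residuals ≈ 0.

Candidate 2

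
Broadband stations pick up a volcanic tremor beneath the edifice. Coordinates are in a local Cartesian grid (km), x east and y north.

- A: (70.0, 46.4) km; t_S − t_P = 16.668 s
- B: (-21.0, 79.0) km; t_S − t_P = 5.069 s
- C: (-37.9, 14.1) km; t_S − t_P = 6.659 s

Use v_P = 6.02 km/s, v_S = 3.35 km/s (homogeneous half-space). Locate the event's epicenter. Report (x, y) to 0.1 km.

(-55.0, 61.4)

Distance from S−P lag: d = Δt · v_P v_S / (v_P − v_S) = Δt · (6.02·3.35)/(6.02−3.35) ≈ 7.5532·Δt.
So d_A = 125.90, d_B = 38.29, d_C = 50.30 km.
Circle about each station: (x − 70.0)² + (y − 46.4)² = 125.90²; (x + 21.0)² + (y − 79.0)² = 38.29²; (x + 37.9)² + (y − 14.1)² = 50.30².
Subtracting pairs of circle equations eliminates x²+y² and gives linear equations (the radical axes):
-182.0 x + 65.2 y = 14013.73
-215.8 x − 64.6 y = 7902.98
Solving the 2×2 system: x ≈ -55.0, y ≈ 61.4 km.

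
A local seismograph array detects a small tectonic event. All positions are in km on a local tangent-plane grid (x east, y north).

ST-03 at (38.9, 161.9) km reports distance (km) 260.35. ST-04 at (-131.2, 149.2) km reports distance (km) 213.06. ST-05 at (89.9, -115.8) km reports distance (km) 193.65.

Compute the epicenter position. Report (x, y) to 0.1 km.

-95.8 km east, -60.9 km north

Circle about each station: (x − 38.9)² + (y − 161.9)² = 260.35²; (x + 131.2)² + (y − 149.2)² = 213.06²; (x − 89.9)² + (y + 115.8)² = 193.65².
Subtracting the ST-03 equation from the ST-04 and ST-05 equations removes the quadratic terms:
-340.2 x − 25.4 y = 34136.82
102.0 x − 555.4 y = 24048.63
Solving the 2×2 system: x ≈ -95.8, y ≈ -60.9 km.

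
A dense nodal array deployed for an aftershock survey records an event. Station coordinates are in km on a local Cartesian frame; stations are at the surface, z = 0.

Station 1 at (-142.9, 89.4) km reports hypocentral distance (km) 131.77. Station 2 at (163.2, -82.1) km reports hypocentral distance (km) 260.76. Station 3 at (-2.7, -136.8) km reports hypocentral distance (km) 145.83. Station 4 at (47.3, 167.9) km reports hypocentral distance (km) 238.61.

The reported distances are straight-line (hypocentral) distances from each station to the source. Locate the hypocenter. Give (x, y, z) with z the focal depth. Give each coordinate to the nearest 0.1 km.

Each station gives a sphere (x−x_i)² + (y−y_i)² + z² = d_i² (stations at z=0).
Subtracting the Station 1 sphere from Station 2 and Station 3: z² cancels, leaving linear equations in x and y:
612.2 x − 343.0 y = -45670.56
280.4 x − 452.4 y = -13594.30
Solving: x ≈ -88.496, y ≈ -24.801 km (keep extra digits for the depth step; rounded: -88.5, -24.8).
Then from the Station 1 sphere: z² = 131.77² − (x + 142.9)² − (y − 89.4)² with x = -88.496, y = -24.801, so z ≈ 36.901 ≈ 36.9 km.

(-88.5, -24.8, 36.9)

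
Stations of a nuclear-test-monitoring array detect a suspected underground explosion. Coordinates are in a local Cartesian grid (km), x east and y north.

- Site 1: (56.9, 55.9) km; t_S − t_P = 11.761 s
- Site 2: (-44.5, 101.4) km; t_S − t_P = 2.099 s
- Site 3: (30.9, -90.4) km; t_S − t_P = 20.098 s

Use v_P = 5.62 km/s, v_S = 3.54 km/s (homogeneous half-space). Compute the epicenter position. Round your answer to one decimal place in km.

Distance from S−P lag: d = Δt · v_P v_S / (v_P − v_S) = Δt · (5.62·3.54)/(5.62−3.54) ≈ 9.5648·Δt.
So d_Site 1 = 112.49, d_Site 2 = 20.08, d_Site 3 = 192.23 km.
Circle about each station: (x − 56.9)² + (y − 55.9)² = 112.49²; (x + 44.5)² + (y − 101.4)² = 20.08²; (x − 30.9)² + (y + 90.4)² = 192.23².
Subtracting the Site 1 equation from the Site 2 and Site 3 equations removes the quadratic terms:
-202.8 x + 91.0 y = 18150.58
-52.0 x − 292.6 y = -21533.82
Solving the 2×2 system: x ≈ -52.3, y ≈ 82.9 km.

-52.3 km east, 82.9 km north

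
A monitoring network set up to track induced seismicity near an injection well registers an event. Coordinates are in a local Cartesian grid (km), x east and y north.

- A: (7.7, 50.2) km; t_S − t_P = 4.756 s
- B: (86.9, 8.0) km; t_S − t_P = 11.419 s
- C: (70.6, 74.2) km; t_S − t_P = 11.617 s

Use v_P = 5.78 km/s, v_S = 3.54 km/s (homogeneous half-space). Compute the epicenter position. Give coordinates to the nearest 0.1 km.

Distance from S−P lag: d = Δt · v_P v_S / (v_P − v_S) = Δt · (5.78·3.54)/(5.78−3.54) ≈ 9.1345·Δt.
So d_A = 43.44, d_B = 104.31, d_C = 106.12 km.
Circle about each station: (x − 7.7)² + (y − 50.2)² = 43.44²; (x − 86.9)² + (y − 8.0)² = 104.31²; (x − 70.6)² + (y − 74.2)² = 106.12².
Subtracting the A equation from the B and C equations removes the quadratic terms:
158.4 x − 84.4 y = -3957.26
125.8 x + 48.0 y = -1463.75
Solving the 2×2 system: x ≈ -17.2, y ≈ 14.6 km.

(-17.2, 14.6)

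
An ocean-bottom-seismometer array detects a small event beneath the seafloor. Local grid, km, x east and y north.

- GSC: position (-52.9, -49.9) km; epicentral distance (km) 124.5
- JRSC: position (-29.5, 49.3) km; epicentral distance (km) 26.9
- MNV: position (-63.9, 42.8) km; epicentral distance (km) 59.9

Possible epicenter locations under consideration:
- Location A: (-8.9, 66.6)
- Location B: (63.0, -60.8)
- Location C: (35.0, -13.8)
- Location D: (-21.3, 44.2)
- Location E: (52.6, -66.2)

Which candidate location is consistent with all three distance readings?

Location A

For each candidate, compare |candidate − station| to the reported distance:
Location A: residuals GSC 0.0, JRSC 0.0, MNV 0.0 → max 0.0 km
Location B: residuals GSC 8.1, JRSC 116.9, MNV 103.9 → max 116.9 km
Location C: residuals GSC 29.5, JRSC 63.3, MNV 54.1 → max 63.3 km
Location D: residuals GSC 25.2, JRSC 17.2, MNV 17.3 → max 25.2 km
Location E: residuals GSC 17.7, JRSC 114.8, MNV 99.6 → max 114.8 km
Only Location A has all residuals ≈ 0.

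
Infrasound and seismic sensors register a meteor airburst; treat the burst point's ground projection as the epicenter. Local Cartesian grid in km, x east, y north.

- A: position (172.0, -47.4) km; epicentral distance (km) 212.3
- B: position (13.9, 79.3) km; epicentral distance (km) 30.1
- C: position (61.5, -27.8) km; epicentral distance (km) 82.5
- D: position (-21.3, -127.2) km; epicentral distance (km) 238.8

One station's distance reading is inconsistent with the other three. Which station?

C

Solve using three stations at a time. Using A, B, D (subtract circle equations pairwise → linear system) gives (x, y) ≈ (26.1, 106.8).
Distances from that point to each station vs reported:
  A: calculated 212.3 vs reported 212.3 → residual 0.0 km
  B: calculated 30.1 vs reported 30.1 → residual 0.0 km
  C: calculated 139.2 vs reported 82.5 → residual 56.7 km
  D: calculated 238.8 vs reported 238.8 → residual 0.0 km
A, B, D are mutually consistent (residuals ≈ 0); C is off by 56.7 km.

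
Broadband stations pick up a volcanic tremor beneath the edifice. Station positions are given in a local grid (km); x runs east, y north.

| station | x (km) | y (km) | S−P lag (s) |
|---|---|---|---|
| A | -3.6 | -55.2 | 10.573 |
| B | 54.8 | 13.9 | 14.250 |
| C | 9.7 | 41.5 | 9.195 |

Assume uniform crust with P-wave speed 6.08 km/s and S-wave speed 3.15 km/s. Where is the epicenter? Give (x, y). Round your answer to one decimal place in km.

(-37.9, 4.8)

Distance from S−P lag: d = Δt · v_P v_S / (v_P − v_S) = Δt · (6.08·3.15)/(6.08−3.15) ≈ 6.5365·Δt.
So d_A = 69.11, d_B = 93.15, d_C = 60.10 km.
Circle about each station: (x + 3.6)² + (y + 55.2)² = 69.11²; (x − 54.8)² + (y − 13.9)² = 93.15²; (x − 9.7)² + (y − 41.5)² = 60.10².
Subtracting the A equation from the B and C equations removes the quadratic terms:
116.8 x + 138.2 y = -3764.48
26.6 x + 193.4 y = -79.48
Solving the 2×2 system: x ≈ -37.9, y ≈ 4.8 km.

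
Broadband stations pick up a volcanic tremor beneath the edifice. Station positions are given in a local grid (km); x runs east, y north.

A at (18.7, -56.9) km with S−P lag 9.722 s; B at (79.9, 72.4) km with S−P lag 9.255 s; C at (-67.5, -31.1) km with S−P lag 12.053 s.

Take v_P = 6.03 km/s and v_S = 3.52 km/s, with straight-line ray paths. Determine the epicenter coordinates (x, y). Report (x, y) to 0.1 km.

Distance from S−P lag: d = Δt · v_P v_S / (v_P − v_S) = Δt · (6.03·3.52)/(6.03−3.52) ≈ 8.4564·Δt.
So d_A = 82.21, d_B = 78.26, d_C = 101.93 km.
Circle about each station: (x − 18.7)² + (y + 56.9)² = 82.21²; (x − 79.9)² + (y − 72.4)² = 78.26²; (x + 67.5)² + (y + 31.1)² = 101.93².
Subtracting the A equation from the B and C equations removes the quadratic terms:
122.4 x + 258.6 y = 8672.33
-172.4 x + 51.6 y = -1695.08
Solving the 2×2 system: x ≈ 17.4, y ≈ 25.3 km.

x ≈ 17.4 km, y ≈ 25.3 km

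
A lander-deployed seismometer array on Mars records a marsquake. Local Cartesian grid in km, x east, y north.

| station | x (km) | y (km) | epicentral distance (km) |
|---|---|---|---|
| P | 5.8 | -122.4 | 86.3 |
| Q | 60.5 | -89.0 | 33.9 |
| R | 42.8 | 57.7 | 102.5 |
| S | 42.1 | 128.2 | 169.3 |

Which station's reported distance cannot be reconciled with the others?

Q

Solve using three stations at a time. Using P, R, S (subtract circle equations pairwise → linear system) gives (x, y) ≈ (1.8, -36.2).
Distances from that point to each station vs reported:
  P: calculated 86.3 vs reported 86.3 → residual 0.0 km
  Q: calculated 78.9 vs reported 33.9 → residual 45.0 km
  R: calculated 102.5 vs reported 102.5 → residual 0.0 km
  S: calculated 169.3 vs reported 169.3 → residual 0.0 km
P, R, S are mutually consistent (residuals ≈ 0); Q is off by 45.0 km.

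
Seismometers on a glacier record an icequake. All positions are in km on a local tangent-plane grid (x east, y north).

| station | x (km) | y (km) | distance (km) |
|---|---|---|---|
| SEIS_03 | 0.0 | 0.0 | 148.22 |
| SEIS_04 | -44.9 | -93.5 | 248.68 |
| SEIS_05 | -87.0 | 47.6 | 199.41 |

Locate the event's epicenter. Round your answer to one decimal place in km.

103.7 km east, 105.9 km north

Circle about each station: x² + y² = 148.22²; (x + 44.9)² + (y + 93.5)² = 248.68²; (x + 87.0)² + (y − 47.6)² = 199.41².
Subtracting pairs of circle equations eliminates x²+y² and gives linear equations (the radical axes):
-89.8 x − 187.0 y = -29114.31
-174.0 x + 95.2 y = -7960.42
Solving the 2×2 system: x ≈ 103.7, y ≈ 105.9 km.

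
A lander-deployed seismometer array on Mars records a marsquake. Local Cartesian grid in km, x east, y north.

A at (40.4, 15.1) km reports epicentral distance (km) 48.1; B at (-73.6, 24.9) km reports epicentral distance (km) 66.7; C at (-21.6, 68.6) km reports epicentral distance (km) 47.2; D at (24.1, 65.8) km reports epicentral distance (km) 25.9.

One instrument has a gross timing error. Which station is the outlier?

Solve using three stations at a time. Using A, B, C (subtract circle equations pairwise → linear system) gives (x, y) ≈ (-6.9, 23.7).
Distances from that point to each station vs reported:
  A: calculated 48.1 vs reported 48.1 → residual 0.0 km
  B: calculated 66.7 vs reported 66.7 → residual 0.0 km
  C: calculated 47.2 vs reported 47.2 → residual 0.0 km
  D: calculated 52.3 vs reported 25.9 → residual 26.4 km
A, B, C are mutually consistent (residuals ≈ 0); D is off by 26.4 km.

D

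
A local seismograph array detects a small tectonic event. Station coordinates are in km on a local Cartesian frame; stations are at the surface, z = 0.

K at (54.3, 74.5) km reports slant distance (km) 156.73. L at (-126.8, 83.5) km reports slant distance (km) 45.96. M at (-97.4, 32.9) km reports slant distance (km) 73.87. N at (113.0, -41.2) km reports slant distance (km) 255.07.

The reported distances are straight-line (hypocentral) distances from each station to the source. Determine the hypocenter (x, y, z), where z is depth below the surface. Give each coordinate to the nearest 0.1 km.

x ≈ -97.2 km, y ≈ 99.9 km, depth ≈ 31.1 km

Each station gives a sphere (x−x_i)² + (y−y_i)² + z² = d_i² (stations at z=0).
Subtracting the K sphere from L and M: z² cancels, leaving linear equations in x and y:
-362.2 x + 18.0 y = 37003.72
-303.4 x − 83.2 y = 21177.95
Solving: x ≈ -97.199, y ≈ 99.906 km (keep extra digits for the depth step; rounded: -97.2, 99.9).
Then from the K sphere: z² = 156.73² − (x − 54.3)² − (y − 74.5)² with x = -97.199, y = 99.906, so z ≈ 31.095 ≈ 31.1 km.
Check against N (with the unrounded solution): distance 255.07 ≈ 255.07 km. ✓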